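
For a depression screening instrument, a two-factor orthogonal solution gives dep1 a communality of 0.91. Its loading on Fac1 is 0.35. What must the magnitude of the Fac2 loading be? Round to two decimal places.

0.89

Under orthogonal rotation h² = Σλ², so λ_Fac2² = h² − (0.1225) = 0.91 − 0.1225 = 0.7875.
|λ| = √0.7875 = 0.8874.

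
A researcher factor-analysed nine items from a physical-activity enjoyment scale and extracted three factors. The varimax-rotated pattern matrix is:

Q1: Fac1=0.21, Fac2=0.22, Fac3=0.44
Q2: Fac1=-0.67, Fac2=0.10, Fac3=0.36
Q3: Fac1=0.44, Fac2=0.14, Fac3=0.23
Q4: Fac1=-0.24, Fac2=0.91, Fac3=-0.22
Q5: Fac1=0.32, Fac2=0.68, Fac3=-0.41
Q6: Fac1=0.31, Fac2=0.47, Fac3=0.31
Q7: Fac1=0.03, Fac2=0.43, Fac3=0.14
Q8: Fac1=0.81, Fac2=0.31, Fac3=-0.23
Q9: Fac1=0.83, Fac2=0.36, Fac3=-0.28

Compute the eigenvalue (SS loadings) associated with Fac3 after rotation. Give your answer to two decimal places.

SS loadings for Fac3 = 0.44² + 0.36² + 0.23² + (-0.22)² + (-0.41)² + 0.31² + 0.14² + (-0.23)² + (-0.28)² = 0.1936 + 0.1296 + 0.0529 + 0.0484 + 0.1681 + 0.0961 + 0.0196 + 0.0529 + 0.0784 = 0.8396

0.84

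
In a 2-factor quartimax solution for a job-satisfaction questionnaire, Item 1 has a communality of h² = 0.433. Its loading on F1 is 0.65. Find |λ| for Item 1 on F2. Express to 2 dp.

0.10

Under orthogonal rotation h² = Σλ², so λ_F2² = h² − (0.4225) = 0.433 − 0.4225 = 0.0105.
|λ| = √0.0105 = 0.1025.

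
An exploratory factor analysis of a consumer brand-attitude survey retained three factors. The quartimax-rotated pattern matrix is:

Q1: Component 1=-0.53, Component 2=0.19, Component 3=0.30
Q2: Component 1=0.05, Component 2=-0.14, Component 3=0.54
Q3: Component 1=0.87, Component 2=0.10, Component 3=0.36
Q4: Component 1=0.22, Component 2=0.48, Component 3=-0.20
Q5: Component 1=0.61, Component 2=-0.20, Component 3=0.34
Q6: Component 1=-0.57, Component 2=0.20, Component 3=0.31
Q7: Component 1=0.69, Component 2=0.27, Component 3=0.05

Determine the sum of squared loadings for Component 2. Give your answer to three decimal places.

SS loadings for Component 2 = 0.19² + (-0.14)² + 0.10² + 0.48² + (-0.20)² + 0.20² + 0.27² = 0.0361 + 0.0196 + 0.0100 + 0.2304 + 0.0400 + 0.0400 + 0.0729 = 0.4490

0.449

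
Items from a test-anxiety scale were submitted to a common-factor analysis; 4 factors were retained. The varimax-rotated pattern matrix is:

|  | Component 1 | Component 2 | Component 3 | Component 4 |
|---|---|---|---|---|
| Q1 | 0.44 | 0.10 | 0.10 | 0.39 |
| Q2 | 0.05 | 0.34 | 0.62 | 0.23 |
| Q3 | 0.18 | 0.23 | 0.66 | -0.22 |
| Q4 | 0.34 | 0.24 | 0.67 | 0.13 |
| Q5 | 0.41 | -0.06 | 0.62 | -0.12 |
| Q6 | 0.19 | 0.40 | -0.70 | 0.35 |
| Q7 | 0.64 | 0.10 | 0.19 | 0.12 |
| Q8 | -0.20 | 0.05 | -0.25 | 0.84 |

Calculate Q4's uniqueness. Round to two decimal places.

0.36

h² = 0.34² + 0.24² + 0.67² + 0.13² = 0.1156 + 0.0576 + 0.4489 + 0.0169 = 0.6390
Uniqueness u² = 1 − h² = 1 − 0.6390 = 0.3610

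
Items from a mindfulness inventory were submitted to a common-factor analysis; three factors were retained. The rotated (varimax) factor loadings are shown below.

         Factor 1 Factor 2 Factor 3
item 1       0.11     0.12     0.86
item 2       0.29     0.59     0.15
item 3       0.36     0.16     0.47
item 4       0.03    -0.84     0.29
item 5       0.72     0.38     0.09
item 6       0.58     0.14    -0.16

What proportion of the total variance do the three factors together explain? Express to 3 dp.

SS loadings by factor: 1.0815, 1.2577, 1.1008; total = 3.4400.
Total variance with 6 standardized items is 6, so the solution explains 3.4400/6 = 0.5733.

0.573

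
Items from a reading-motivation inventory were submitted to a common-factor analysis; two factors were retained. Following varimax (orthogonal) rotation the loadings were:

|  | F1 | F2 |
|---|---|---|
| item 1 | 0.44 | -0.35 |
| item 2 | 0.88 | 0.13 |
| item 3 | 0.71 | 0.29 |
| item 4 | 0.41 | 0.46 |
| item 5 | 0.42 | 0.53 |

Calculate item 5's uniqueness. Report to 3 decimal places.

h² = 0.42² + 0.53² = 0.1764 + 0.2809 = 0.4573
Uniqueness u² = 1 − h² = 1 − 0.4573 = 0.5427

0.543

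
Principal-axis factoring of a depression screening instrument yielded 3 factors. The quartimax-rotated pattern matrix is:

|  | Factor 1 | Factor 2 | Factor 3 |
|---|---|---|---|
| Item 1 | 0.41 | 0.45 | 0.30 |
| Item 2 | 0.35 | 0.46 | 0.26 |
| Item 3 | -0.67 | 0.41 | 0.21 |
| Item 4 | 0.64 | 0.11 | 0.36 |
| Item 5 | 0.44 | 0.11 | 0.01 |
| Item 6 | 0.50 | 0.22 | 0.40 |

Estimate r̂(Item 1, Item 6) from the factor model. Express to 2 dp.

r̂ = Σ λ_i·λ_j across factors = (0.41)(0.50) + (0.45)(0.22) + (0.30)(0.40)
  = +0.2050 +0.0990 +0.1200 = 0.4240

0.42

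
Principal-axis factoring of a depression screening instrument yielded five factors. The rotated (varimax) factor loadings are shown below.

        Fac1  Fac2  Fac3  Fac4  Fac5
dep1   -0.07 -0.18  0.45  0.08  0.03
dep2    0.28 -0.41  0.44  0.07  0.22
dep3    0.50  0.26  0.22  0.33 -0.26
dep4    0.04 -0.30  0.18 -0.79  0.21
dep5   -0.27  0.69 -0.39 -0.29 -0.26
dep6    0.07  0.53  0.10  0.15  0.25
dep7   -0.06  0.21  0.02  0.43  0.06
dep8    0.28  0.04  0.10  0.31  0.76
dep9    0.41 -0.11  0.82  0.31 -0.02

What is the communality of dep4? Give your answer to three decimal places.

0.792

h² = 0.04² + (-0.30)² + 0.18² + (-0.79)² + 0.21² = 0.0016 + 0.0900 + 0.0324 + 0.6241 + 0.0441 = 0.7922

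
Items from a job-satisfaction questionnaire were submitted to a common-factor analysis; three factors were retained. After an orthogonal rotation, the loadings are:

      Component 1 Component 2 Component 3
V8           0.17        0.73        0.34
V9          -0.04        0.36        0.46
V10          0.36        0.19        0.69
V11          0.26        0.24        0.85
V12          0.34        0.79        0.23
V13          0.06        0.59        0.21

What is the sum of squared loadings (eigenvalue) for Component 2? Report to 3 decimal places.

1.728

SS loadings for Component 2 = 0.73² + 0.36² + 0.19² + 0.24² + 0.79² + 0.59² = 0.5329 + 0.1296 + 0.0361 + 0.0576 + 0.6241 + 0.3481 = 1.7284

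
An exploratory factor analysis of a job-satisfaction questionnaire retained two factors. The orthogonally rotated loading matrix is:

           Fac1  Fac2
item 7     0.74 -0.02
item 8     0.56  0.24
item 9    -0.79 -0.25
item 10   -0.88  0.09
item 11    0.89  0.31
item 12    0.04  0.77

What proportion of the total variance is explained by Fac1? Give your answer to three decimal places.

0.509

SS loadings for Fac1 = 0.74² + 0.56² + (-0.79)² + (-0.88)² + 0.89² + 0.04² = 3.0534
Proportion of variance = 3.0534 / 6 = 0.5089.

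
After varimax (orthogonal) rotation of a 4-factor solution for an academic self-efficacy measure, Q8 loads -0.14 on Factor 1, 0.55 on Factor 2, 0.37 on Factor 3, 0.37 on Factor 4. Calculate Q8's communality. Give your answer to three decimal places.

h² = (-0.14)² + 0.55² + 0.37² + 0.37² = 0.0196 + 0.3025 + 0.1369 + 0.1369 = 0.5959

0.596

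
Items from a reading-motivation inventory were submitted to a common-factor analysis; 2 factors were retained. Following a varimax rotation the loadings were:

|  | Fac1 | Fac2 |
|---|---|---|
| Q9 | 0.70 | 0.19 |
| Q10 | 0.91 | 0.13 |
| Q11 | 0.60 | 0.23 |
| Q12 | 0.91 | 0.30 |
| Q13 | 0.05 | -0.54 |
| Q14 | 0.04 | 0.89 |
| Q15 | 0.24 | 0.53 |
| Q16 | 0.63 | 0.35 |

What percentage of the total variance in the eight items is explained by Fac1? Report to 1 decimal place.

37.1%

SS loadings for Fac1 = 0.70² + 0.91² + 0.60² + 0.91² + 0.05² + 0.04² + 0.24² + 0.63² = 2.9648
With 8 standardized items, total variance = 8. Proportion = 2.9648/8 = 0.3706 → 37.06%.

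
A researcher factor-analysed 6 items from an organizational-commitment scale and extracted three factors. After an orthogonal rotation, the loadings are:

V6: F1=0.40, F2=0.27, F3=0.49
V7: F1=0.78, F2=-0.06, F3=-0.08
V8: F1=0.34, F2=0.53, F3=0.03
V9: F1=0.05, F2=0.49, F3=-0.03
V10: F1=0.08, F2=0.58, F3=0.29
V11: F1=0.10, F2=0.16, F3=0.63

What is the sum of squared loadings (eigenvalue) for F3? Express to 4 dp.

SS loadings for F3 = 0.49² + (-0.08)² + 0.03² + (-0.03)² + 0.29² + 0.63² = 0.2401 + 0.0064 + 0.0009 + 0.0009 + 0.0841 + 0.3969 = 0.7293

0.7293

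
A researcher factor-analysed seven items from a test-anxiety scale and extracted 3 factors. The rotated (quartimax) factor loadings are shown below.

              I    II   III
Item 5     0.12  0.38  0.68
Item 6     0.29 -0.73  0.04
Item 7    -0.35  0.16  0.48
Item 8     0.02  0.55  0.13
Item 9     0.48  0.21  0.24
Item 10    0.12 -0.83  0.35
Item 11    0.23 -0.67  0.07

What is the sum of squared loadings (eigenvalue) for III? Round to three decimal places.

0.896

SS loadings for III = 0.68² + 0.04² + 0.48² + 0.13² + 0.24² + 0.35² + 0.07² = 0.4624 + 0.0016 + 0.2304 + 0.0169 + 0.0576 + 0.1225 + 0.0049 = 0.8963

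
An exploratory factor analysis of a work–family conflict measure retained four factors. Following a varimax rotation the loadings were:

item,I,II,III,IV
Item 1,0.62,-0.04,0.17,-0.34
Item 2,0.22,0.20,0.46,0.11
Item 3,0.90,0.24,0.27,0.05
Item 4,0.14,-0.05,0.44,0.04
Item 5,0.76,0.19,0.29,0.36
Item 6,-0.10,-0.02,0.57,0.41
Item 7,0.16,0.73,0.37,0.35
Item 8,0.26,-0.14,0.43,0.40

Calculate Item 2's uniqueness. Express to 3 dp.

0.688

h² = 0.22² + 0.20² + 0.46² + 0.11² = 0.0484 + 0.0400 + 0.2116 + 0.0121 = 0.3121
Uniqueness u² = 1 − h² = 1 − 0.3121 = 0.6879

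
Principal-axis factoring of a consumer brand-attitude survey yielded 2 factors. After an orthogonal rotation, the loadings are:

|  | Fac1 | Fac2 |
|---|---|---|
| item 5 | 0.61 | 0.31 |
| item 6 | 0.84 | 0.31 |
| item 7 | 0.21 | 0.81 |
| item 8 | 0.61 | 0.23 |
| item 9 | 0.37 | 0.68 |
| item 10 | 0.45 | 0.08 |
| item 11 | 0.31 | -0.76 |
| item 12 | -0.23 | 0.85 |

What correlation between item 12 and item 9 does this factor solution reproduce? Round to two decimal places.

r̂ = Σ λ_i·λ_j across factors = (-0.23)(0.37) + (0.85)(0.68)
  = -0.0851 +0.5780 = 0.4929

0.49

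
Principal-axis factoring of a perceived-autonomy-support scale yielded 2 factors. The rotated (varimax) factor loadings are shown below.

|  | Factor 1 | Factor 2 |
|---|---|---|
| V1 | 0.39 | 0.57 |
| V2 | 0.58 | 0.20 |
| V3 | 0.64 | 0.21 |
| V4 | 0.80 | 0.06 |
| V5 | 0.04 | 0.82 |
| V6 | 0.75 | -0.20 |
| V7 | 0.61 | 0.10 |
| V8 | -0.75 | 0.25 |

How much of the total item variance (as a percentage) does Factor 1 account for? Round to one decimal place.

SS loadings for Factor 1 = 0.39² + 0.58² + 0.64² + 0.80² + 0.04² + 0.75² + 0.61² + (-0.75)² = 3.0368
With 8 standardized items, total variance = 8. Proportion = 3.0368/8 = 0.3796 → 37.96%.

38.0%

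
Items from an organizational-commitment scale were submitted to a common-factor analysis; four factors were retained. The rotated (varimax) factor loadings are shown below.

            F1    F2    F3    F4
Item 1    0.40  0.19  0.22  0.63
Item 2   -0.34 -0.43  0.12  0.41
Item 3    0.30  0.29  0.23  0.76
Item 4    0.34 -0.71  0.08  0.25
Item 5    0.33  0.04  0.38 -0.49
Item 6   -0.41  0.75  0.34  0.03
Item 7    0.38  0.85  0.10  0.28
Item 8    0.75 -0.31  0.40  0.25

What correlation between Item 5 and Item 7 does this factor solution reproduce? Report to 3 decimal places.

r̂ = Σ λ_i·λ_j across factors = (0.33)(0.38) + (0.04)(0.85) + (0.38)(0.10) + (-0.49)(0.28)
  = +0.1254 +0.0340 +0.0380 -0.1372 = 0.0602

0.060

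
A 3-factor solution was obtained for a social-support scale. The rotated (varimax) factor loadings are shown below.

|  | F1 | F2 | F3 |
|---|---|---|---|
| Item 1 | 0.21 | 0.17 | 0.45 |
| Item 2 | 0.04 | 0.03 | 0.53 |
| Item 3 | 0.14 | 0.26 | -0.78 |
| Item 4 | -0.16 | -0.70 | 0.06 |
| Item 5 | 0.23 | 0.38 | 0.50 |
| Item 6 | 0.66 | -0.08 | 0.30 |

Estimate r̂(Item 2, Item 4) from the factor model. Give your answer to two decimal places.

r̂ = Σ λ_i·λ_j across factors = (0.04)(-0.16) + (0.03)(-0.70) + (0.53)(0.06)
  = -0.0064 -0.0210 +0.0318 = 0.0044

0.00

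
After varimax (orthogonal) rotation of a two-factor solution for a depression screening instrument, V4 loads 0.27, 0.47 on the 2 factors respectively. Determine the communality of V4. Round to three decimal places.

h² = 0.27² + 0.47² = 0.0729 + 0.2209 = 0.2938

0.294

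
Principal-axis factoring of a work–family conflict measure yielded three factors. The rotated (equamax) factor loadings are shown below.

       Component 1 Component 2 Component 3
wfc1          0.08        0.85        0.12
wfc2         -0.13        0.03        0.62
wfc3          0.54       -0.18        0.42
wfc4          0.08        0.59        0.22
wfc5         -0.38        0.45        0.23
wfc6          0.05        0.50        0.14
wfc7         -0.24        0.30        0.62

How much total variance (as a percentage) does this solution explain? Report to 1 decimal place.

46.5%

SS loadings by factor: 0.5258, 1.6464, 1.0805; total = 3.2527.
Total variance with 7 standardized items is 7, so the solution explains 3.2527/7 = 0.4647 = 46.47%.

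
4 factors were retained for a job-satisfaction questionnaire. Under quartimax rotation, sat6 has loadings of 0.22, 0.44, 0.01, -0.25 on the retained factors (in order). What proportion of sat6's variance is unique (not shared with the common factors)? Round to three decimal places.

0.695

h² = 0.22² + 0.44² + 0.01² + (-0.25)² = 0.0484 + 0.1936 + 0.0001 + 0.0625 = 0.3046
Uniqueness u² = 1 − h² = 1 − 0.3046 = 0.6954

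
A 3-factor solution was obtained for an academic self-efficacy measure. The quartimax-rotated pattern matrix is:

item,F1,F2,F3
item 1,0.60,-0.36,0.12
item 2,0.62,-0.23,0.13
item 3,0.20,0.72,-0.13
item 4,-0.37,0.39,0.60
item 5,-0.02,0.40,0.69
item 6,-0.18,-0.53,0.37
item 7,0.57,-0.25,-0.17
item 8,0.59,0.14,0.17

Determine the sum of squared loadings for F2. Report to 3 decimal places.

1.376

SS loadings for F2 = (-0.36)² + (-0.23)² + 0.72² + 0.39² + 0.40² + (-0.53)² + (-0.25)² + 0.14² = 0.1296 + 0.0529 + 0.5184 + 0.1521 + 0.1600 + 0.2809 + 0.0625 + 0.0196 = 1.3760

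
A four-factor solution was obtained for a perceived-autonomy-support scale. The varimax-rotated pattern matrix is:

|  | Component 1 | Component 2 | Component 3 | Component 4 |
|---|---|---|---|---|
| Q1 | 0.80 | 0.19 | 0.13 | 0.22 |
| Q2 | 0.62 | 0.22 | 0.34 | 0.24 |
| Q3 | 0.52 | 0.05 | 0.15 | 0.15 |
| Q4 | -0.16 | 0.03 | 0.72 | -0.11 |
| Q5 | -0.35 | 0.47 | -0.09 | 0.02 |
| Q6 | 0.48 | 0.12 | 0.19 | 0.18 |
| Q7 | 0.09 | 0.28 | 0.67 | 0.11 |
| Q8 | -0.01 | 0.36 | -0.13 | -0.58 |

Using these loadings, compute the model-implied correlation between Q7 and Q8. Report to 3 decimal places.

-0.051

r̂ = Σ λ_i·λ_j across factors = (0.09)(-0.01) + (0.28)(0.36) + (0.67)(-0.13) + (0.11)(-0.58)
  = -0.0009 +0.1008 -0.0871 -0.0638 = -0.0510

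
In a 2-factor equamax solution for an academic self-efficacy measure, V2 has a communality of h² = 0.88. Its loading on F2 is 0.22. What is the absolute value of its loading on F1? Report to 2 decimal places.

0.91

Under orthogonal rotation h² = Σλ², so λ_F1² = h² − (0.0484) = 0.88 − 0.0484 = 0.8316.
|λ| = √0.8316 = 0.9119.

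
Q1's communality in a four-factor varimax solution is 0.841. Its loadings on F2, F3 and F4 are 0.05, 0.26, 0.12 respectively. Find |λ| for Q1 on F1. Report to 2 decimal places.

Under orthogonal rotation h² = Σλ², so λ_F1² = h² − (0.0845) = 0.841 − 0.0845 = 0.7565.
|λ| = √0.7565 = 0.8698.

0.87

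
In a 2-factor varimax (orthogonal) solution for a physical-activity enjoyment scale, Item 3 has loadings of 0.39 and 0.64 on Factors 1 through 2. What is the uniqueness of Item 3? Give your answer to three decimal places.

h² = 0.39² + 0.64² = 0.1521 + 0.4096 = 0.5617
Uniqueness u² = 1 − h² = 1 − 0.5617 = 0.4383

0.438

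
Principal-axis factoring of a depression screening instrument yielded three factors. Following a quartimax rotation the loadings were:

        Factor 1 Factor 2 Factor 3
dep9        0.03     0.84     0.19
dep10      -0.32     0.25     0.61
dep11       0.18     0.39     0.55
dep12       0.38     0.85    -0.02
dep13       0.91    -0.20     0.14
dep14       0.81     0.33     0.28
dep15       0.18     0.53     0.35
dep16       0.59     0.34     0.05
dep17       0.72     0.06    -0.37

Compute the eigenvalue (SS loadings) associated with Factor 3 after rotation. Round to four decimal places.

1.0710

SS loadings for Factor 3 = 0.19² + 0.61² + 0.55² + (-0.02)² + 0.14² + 0.28² + 0.35² + 0.05² + (-0.37)² = 0.0361 + 0.3721 + 0.3025 + 0.0004 + 0.0196 + 0.0784 + 0.1225 + 0.0025 + 0.1369 = 1.0710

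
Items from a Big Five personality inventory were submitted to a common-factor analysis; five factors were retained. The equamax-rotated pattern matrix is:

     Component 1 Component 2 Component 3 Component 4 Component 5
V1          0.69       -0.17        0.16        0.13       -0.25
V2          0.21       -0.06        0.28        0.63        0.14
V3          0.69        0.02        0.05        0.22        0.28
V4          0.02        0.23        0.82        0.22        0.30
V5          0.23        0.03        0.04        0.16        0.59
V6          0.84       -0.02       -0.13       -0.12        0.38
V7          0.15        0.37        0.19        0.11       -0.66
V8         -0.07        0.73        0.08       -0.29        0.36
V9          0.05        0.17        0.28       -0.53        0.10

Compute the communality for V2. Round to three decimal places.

0.543

h² = 0.21² + (-0.06)² + 0.28² + 0.63² + 0.14² = 0.0441 + 0.0036 + 0.0784 + 0.3969 + 0.0196 = 0.5426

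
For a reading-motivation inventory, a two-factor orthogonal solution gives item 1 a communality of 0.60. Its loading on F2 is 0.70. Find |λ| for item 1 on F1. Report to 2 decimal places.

0.33

Under orthogonal rotation h² = Σλ², so λ_F1² = h² − (0.4900) = 0.60 − 0.4900 = 0.1100.
|λ| = √0.1100 = 0.3317.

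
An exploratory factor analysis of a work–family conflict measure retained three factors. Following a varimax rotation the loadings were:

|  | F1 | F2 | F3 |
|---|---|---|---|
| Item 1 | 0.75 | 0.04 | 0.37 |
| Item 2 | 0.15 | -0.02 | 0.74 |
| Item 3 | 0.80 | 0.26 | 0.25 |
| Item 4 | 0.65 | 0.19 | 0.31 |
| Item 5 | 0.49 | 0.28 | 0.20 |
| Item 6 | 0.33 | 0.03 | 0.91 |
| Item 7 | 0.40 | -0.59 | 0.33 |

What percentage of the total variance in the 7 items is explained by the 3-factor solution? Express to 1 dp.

SS loadings by factor: 2.1565, 0.5331, 1.8201; total = 4.5097.
Total variance with 7 standardized items is 7, so the solution explains 4.5097/7 = 0.6442 = 64.42%.

64.4%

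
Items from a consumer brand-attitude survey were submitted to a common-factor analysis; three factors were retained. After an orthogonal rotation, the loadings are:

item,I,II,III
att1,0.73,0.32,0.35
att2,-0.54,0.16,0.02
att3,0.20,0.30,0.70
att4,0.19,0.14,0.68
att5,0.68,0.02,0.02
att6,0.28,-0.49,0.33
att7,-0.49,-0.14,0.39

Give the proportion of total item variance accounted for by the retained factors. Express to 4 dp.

0.5023

Communalities: 0.7578, 0.3176, 0.6200, 0.5181, 0.4632, 0.4274, 0.4118; Σh² = 3.5159.
Total variance with 7 standardized items is 7, so the solution explains 3.5159/7 = 0.5023.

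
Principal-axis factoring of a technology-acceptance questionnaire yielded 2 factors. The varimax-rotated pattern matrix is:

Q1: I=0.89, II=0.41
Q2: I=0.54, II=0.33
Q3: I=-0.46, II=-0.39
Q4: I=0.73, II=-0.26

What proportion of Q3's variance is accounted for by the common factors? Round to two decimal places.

0.36

h² = (-0.46)² + (-0.39)² = 0.2116 + 0.1521 = 0.3637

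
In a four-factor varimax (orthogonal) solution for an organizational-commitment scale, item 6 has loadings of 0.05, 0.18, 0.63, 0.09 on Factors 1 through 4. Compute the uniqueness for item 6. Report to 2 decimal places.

0.56

h² = 0.05² + 0.18² + 0.63² + 0.09² = 0.0025 + 0.0324 + 0.3969 + 0.0081 = 0.4399
Uniqueness u² = 1 − h² = 1 − 0.4399 = 0.5601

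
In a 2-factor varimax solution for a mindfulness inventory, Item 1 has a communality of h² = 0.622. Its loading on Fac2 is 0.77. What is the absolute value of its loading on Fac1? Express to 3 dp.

Under orthogonal rotation h² = Σλ², so λ_Fac1² = h² − (0.5929) = 0.622 − 0.5929 = 0.0291.
|λ| = √0.0291 = 0.1706.

0.171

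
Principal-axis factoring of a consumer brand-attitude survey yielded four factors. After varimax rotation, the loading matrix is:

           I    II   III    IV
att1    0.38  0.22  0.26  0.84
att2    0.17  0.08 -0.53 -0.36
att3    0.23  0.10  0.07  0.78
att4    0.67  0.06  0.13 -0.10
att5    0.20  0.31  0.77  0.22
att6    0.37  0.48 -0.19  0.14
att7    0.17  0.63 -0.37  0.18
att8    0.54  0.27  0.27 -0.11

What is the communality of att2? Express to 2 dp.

0.45

h² = 0.17² + 0.08² + (-0.53)² + (-0.36)² = 0.0289 + 0.0064 + 0.2809 + 0.1296 = 0.4458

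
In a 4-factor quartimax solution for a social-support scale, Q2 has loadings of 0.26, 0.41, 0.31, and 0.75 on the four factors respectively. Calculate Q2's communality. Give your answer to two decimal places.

0.89

h² = 0.26² + 0.41² + 0.31² + 0.75² = 0.0676 + 0.1681 + 0.0961 + 0.5625 = 0.8943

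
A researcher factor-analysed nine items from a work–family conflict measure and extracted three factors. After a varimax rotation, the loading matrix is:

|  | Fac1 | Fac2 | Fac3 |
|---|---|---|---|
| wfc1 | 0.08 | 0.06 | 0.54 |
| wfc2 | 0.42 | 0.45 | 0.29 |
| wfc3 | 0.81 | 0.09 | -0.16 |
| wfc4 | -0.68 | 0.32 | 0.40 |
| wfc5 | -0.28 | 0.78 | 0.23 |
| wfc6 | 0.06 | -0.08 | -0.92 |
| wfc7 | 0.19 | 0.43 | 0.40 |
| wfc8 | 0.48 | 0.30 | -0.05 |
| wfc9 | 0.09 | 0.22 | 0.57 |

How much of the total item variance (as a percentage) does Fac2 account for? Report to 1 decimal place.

SS loadings for Fac2 = 0.06² + 0.45² + 0.09² + 0.32² + 0.78² + (-0.08)² + 0.43² + 0.30² + 0.22² = 1.2547
With 9 standardized items, total variance = 9. Proportion = 1.2547/9 = 0.1394 → 13.94%.

13.9%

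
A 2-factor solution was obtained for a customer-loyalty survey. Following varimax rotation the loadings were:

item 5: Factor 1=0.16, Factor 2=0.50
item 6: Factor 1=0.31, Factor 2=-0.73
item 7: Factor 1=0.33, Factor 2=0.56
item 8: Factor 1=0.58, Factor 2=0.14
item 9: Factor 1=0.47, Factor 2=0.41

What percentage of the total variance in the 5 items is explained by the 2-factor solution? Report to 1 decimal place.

41.4%

Communalities: 0.2756, 0.6290, 0.4225, 0.3560, 0.3890; Σh² = 2.0721.
Total variance with 5 standardized items is 5, so the solution explains 2.0721/5 = 0.4144 = 41.44%.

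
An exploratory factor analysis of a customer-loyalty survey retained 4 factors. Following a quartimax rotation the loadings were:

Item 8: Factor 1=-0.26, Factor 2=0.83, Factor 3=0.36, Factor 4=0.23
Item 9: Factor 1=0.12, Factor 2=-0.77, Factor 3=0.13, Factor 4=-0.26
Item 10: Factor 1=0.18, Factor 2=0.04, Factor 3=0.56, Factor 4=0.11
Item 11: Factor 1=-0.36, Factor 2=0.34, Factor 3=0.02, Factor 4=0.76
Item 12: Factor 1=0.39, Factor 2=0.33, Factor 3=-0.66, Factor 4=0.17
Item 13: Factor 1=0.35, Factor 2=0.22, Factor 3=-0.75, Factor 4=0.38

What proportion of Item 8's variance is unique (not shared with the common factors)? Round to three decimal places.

h² = (-0.26)² + 0.83² + 0.36² + 0.23² = 0.0676 + 0.6889 + 0.1296 + 0.0529 = 0.9390
Uniqueness u² = 1 − h² = 1 − 0.9390 = 0.0610

0.061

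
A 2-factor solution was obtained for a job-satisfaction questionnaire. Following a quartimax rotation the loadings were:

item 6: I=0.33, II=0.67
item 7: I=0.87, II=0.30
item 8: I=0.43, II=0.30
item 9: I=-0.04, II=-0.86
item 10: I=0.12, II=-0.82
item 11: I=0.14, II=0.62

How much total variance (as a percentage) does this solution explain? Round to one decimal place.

SS loadings by factor: 1.0863, 2.4253; total = 3.5116.
Total variance with 6 standardized items is 6, so the solution explains 3.5116/6 = 0.5853 = 58.53%.

58.5%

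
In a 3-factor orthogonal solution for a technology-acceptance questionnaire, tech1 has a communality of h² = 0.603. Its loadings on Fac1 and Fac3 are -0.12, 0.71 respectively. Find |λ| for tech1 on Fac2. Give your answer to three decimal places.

Under orthogonal rotation h² = Σλ², so λ_Fac2² = h² − (0.5185) = 0.603 − 0.5185 = 0.0845.
|λ| = √0.0845 = 0.2907.

0.291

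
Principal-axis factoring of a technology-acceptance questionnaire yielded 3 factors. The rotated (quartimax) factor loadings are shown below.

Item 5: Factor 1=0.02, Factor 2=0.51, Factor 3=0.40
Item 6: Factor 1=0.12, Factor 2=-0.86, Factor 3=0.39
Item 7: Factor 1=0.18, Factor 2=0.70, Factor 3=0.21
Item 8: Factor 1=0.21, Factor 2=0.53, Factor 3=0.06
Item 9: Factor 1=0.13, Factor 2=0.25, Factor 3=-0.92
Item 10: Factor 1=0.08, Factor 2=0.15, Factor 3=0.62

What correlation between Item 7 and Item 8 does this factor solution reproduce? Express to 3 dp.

0.421

r̂ = Σ λ_i·λ_j across factors = (0.18)(0.21) + (0.70)(0.53) + (0.21)(0.06)
  = +0.0378 +0.3710 +0.0126 = 0.4214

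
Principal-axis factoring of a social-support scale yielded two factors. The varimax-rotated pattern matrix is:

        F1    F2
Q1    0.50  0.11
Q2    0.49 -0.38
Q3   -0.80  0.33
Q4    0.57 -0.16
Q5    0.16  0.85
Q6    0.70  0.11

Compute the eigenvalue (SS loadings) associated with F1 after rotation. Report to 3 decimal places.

1.971

SS loadings for F1 = 0.50² + 0.49² + (-0.80)² + 0.57² + 0.16² + 0.70² = 0.2500 + 0.2401 + 0.6400 + 0.3249 + 0.0256 + 0.4900 = 1.9706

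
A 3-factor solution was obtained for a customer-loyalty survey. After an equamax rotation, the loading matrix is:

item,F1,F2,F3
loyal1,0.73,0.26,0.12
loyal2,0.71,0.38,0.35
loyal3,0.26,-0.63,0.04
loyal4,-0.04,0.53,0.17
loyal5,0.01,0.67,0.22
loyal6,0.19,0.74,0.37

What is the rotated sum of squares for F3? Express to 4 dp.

SS loadings for F3 = 0.12² + 0.35² + 0.04² + 0.17² + 0.22² + 0.37² = 0.0144 + 0.1225 + 0.0016 + 0.0289 + 0.0484 + 0.1369 = 0.3527

0.3527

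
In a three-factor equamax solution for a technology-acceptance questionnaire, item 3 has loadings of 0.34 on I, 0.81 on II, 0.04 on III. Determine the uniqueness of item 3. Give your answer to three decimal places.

h² = 0.34² + 0.81² + 0.04² = 0.1156 + 0.6561 + 0.0016 = 0.7733
Uniqueness u² = 1 − h² = 1 − 0.7733 = 0.2267

0.227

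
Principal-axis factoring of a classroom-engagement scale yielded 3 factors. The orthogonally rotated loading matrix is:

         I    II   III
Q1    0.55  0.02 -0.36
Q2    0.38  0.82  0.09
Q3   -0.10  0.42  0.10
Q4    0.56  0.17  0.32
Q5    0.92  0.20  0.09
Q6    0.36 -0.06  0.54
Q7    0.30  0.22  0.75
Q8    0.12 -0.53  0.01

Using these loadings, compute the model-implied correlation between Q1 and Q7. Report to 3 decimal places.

-0.101

r̂ = Σ λ_i·λ_j across factors = (0.55)(0.30) + (0.02)(0.22) + (-0.36)(0.75)
  = +0.1650 +0.0044 -0.2700 = -0.1006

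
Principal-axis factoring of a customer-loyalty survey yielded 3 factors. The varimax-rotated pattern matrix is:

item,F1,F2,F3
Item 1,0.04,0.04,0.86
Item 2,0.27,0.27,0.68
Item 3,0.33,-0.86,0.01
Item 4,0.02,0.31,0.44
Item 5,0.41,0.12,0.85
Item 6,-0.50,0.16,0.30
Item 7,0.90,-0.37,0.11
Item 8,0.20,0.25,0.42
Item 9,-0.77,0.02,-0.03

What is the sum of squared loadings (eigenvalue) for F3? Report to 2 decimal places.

2.40

SS loadings for F3 = 0.86² + 0.68² + 0.01² + 0.44² + 0.85² + 0.30² + 0.11² + 0.42² + (-0.03)² = 0.7396 + 0.4624 + 0.0001 + 0.1936 + 0.7225 + 0.0900 + 0.0121 + 0.1764 + 0.0009 = 2.3976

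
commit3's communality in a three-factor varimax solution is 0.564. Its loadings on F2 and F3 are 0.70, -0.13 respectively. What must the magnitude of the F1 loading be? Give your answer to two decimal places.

Under orthogonal rotation h² = Σλ², so λ_F1² = h² − (0.5069) = 0.564 − 0.5069 = 0.0571.
|λ| = √0.0571 = 0.2390.

0.24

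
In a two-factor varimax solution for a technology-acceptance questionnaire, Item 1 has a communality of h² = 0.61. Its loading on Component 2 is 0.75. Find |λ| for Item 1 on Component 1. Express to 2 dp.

Under orthogonal rotation h² = Σλ², so λ_Component 1² = h² − (0.5625) = 0.61 − 0.5625 = 0.0475.
|λ| = √0.0475 = 0.2179.

0.22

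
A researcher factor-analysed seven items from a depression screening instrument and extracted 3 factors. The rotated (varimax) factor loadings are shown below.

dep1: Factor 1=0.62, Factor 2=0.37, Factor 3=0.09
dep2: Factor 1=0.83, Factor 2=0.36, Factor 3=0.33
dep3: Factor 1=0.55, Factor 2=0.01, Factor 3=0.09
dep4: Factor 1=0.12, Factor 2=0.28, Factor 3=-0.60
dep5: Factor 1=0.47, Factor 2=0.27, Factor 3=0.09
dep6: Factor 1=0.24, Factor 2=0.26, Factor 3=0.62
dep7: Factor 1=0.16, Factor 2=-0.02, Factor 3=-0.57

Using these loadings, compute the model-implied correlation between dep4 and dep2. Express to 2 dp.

r̂ = Σ λ_i·λ_j across factors = (0.12)(0.83) + (0.28)(0.36) + (-0.60)(0.33)
  = +0.0996 +0.1008 -0.1980 = 0.0024

0.00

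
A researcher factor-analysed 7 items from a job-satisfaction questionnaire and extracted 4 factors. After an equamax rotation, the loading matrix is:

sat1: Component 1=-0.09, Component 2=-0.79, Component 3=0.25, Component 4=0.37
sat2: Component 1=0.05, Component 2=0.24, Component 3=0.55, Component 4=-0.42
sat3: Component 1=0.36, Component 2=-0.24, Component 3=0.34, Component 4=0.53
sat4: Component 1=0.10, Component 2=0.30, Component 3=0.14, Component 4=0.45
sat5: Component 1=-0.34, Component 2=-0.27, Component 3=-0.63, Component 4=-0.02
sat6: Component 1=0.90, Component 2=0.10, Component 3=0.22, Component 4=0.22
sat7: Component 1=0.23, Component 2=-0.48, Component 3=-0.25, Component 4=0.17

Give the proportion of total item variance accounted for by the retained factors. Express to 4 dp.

0.5934

SS loadings by factor: 1.1287, 1.1426, 1.0080, 0.8744; total = 4.1537.
Total variance with 7 standardized items is 7, so the solution explains 4.1537/7 = 0.5934.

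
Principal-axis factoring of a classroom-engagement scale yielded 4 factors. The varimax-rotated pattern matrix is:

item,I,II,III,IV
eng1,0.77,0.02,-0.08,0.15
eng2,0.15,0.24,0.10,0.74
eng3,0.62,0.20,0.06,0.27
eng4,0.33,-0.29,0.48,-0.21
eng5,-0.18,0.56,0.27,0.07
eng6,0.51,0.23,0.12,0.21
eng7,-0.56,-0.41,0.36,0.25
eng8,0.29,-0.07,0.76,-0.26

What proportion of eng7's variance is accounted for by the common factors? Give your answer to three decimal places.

h² = (-0.56)² + (-0.41)² + 0.36² + 0.25² = 0.3136 + 0.1681 + 0.1296 + 0.0625 = 0.6738

0.674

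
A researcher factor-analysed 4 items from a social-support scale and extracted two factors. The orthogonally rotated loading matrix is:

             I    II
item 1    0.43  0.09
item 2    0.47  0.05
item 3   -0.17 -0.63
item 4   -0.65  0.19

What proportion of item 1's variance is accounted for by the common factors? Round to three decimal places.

h² = 0.43² + 0.09² = 0.1849 + 0.0081 = 0.1930

0.193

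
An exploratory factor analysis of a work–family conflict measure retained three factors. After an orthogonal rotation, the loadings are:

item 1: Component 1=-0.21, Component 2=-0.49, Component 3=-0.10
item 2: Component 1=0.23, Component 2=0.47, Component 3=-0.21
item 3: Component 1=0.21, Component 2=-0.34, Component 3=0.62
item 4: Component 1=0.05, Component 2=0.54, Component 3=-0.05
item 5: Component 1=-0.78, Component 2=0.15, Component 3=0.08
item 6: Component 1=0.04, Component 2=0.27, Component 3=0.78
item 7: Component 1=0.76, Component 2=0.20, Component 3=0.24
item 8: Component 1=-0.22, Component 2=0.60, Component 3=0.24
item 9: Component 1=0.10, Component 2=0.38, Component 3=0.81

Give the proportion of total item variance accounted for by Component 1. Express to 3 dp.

0.154

SS loadings for Component 1 = (-0.21)² + 0.23² + 0.21² + 0.05² + (-0.78)² + 0.04² + 0.76² + (-0.22)² + 0.10² = 1.3896
Proportion of variance = 1.3896 / 9 = 0.1544.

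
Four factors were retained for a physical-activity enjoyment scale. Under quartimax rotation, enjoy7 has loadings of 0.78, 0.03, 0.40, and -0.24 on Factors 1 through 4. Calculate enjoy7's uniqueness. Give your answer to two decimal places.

h² = 0.78² + 0.03² + 0.40² + (-0.24)² = 0.6084 + 0.0009 + 0.1600 + 0.0576 = 0.8269
Uniqueness u² = 1 − h² = 1 − 0.8269 = 0.1731

0.17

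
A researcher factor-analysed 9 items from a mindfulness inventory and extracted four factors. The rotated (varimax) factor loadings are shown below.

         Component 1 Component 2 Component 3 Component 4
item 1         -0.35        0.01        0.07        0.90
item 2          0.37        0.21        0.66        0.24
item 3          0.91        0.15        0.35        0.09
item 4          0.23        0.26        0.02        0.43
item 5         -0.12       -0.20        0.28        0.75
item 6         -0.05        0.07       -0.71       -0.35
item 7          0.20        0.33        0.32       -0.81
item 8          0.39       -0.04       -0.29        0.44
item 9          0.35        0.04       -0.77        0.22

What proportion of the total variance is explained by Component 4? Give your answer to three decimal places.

0.294

SS loadings for Component 4 = 0.90² + 0.24² + 0.09² + 0.43² + 0.75² + (-0.35)² + (-0.81)² + 0.44² + 0.22² = 2.6437
Proportion of variance = 2.6437 / 9 = 0.2937.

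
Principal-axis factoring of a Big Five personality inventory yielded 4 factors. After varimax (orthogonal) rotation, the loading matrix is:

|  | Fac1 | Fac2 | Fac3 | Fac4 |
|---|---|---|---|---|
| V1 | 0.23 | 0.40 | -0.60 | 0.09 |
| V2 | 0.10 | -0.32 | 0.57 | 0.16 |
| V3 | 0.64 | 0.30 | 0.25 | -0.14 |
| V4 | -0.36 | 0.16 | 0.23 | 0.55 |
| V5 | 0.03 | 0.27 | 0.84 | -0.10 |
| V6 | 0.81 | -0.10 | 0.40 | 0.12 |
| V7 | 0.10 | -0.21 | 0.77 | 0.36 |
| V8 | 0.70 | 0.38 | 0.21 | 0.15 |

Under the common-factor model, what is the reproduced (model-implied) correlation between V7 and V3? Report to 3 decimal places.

0.143

r̂ = Σ λ_i·λ_j across factors = (0.10)(0.64) + (-0.21)(0.30) + (0.77)(0.25) + (0.36)(-0.14)
  = +0.0640 -0.0630 +0.1925 -0.0504 = 0.1431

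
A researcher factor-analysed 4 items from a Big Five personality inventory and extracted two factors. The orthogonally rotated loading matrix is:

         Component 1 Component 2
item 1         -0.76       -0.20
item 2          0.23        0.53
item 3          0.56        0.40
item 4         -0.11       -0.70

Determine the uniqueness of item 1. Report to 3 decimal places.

0.382

h² = (-0.76)² + (-0.20)² = 0.5776 + 0.0400 = 0.6176
Uniqueness u² = 1 − h² = 1 − 0.6176 = 0.3824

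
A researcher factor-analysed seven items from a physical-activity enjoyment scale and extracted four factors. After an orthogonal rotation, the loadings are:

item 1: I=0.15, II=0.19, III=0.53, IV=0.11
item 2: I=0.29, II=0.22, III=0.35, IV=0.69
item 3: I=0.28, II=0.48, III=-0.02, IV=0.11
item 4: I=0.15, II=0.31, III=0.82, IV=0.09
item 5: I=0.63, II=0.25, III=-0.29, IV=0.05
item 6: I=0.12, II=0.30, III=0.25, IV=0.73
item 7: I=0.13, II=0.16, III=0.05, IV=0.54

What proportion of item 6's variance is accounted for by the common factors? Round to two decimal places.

0.70

h² = 0.12² + 0.30² + 0.25² + 0.73² = 0.0144 + 0.0900 + 0.0625 + 0.5329 = 0.6998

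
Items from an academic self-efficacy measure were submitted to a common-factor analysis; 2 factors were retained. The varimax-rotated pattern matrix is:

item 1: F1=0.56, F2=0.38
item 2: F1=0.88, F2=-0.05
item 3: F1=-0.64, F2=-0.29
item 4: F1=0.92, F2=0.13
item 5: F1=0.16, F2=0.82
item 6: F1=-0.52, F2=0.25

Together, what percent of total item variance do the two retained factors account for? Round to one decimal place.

SS loadings by factor: 2.6400, 0.9828; total = 3.6228.
Total variance with 6 standardized items is 6, so the solution explains 3.6228/6 = 0.6038 = 60.38%.

60.4%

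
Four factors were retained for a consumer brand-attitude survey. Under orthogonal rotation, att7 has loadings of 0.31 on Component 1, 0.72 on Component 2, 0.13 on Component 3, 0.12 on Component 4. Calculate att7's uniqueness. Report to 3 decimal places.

0.354

h² = 0.31² + 0.72² + 0.13² + 0.12² = 0.0961 + 0.5184 + 0.0169 + 0.0144 = 0.6458
Uniqueness u² = 1 − h² = 1 − 0.6458 = 0.3542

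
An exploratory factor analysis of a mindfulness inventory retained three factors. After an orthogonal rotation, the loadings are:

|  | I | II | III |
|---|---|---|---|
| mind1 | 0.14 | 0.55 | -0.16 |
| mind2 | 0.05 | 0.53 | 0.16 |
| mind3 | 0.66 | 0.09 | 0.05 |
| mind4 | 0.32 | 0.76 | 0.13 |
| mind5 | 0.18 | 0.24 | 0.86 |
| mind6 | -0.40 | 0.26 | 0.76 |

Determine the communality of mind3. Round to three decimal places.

0.446

h² = 0.66² + 0.09² + 0.05² = 0.4356 + 0.0081 + 0.0025 = 0.4462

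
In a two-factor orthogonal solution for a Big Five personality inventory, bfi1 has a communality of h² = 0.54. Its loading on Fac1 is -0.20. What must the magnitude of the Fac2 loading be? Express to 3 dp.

0.707

Under orthogonal rotation h² = Σλ², so λ_Fac2² = h² − (0.0400) = 0.54 − 0.0400 = 0.5000.
|λ| = √0.5000 = 0.7071.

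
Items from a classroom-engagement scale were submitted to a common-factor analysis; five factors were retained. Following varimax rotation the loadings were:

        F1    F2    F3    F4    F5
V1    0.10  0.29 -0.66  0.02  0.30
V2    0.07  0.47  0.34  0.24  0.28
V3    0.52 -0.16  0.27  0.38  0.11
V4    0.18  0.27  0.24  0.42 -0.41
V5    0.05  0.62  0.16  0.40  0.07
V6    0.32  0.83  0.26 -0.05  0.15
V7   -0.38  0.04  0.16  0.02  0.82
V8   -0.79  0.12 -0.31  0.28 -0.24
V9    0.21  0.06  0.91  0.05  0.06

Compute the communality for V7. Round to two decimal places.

h² = (-0.38)² + 0.04² + 0.16² + 0.02² + 0.82² = 0.1444 + 0.0016 + 0.0256 + 0.0004 + 0.6724 = 0.8444

0.84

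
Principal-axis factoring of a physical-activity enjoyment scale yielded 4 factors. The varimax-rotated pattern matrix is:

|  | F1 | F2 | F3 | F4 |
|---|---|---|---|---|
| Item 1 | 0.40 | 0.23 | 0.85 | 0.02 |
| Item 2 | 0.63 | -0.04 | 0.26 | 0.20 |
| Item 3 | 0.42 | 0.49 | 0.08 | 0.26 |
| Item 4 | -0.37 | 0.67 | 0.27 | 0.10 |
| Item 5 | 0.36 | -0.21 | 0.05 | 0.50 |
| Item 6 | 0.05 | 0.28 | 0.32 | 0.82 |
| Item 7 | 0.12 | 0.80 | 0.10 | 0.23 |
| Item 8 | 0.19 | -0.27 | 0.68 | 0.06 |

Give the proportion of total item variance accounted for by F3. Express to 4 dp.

SS loadings for F3 = 0.85² + 0.26² + 0.08² + 0.27² + 0.05² + 0.32² + 0.10² + 0.68² = 1.4467
Proportion of variance = 1.4467 / 8 = 0.1808.

0.1808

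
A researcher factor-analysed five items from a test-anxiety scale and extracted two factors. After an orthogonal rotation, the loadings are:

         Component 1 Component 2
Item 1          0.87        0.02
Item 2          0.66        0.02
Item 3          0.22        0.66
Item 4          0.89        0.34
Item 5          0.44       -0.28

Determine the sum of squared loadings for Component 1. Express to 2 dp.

SS loadings for Component 1 = 0.87² + 0.66² + 0.22² + 0.89² + 0.44² = 0.7569 + 0.4356 + 0.0484 + 0.7921 + 0.1936 = 2.2266

2.23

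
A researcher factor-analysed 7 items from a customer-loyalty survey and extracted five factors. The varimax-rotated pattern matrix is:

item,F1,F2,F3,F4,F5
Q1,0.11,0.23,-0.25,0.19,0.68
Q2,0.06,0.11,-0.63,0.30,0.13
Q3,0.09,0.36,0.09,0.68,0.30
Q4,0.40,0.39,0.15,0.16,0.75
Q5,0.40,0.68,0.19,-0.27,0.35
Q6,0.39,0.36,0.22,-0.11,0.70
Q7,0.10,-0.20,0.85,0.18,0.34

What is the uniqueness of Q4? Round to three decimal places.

0.077

h² = 0.40² + 0.39² + 0.15² + 0.16² + 0.75² = 0.1600 + 0.1521 + 0.0225 + 0.0256 + 0.5625 = 0.9227
Uniqueness u² = 1 − h² = 1 − 0.9227 = 0.0773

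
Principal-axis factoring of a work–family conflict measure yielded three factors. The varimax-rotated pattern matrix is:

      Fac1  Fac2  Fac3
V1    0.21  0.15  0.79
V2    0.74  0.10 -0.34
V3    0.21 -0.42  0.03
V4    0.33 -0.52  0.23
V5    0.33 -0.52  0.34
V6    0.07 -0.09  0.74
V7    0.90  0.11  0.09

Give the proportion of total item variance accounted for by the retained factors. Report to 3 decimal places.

0.558

Communalities: 0.6907, 0.6732, 0.2214, 0.4322, 0.4949, 0.5606, 0.8302; Σh² = 3.9032.
Total variance with 7 standardized items is 7, so the solution explains 3.9032/7 = 0.5576.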